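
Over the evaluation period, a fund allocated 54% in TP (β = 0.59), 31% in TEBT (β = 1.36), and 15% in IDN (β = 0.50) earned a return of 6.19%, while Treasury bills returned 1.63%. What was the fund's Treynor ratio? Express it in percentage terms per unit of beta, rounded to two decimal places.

5.59%

β_P = 0.54×0.59 + 0.31×1.36 + 0.15×0.50 = 0.8152
Treynor = (R_P − R_f) / β_P = (6.19% − 1.63%) / 0.8152 = 4.56% / 0.8152 = 5.59%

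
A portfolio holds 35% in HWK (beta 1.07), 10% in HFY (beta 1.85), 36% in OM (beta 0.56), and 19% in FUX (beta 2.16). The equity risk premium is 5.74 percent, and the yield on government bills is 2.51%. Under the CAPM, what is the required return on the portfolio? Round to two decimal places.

9.23%

β_P = Σ w_i β_i = 0.35×1.07 + 0.10×1.85 + 0.36×0.56 + 0.19×2.16 = 1.1715
E(R_P) = R_f + β_P × MRP = 2.51% + 1.1715 × 5.74% = 9.23%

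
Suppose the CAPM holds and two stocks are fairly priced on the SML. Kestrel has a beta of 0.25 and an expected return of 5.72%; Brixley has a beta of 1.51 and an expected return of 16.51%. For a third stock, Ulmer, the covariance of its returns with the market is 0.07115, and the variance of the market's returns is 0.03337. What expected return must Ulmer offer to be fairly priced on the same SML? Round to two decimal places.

21.84%

MRP = (16.51% − 5.72%) / (1.51 − 0.25) = 8.5635%
R_f = 5.72% − 0.25 × 8.5635% = 3.5791%
β_Ulmer = Cov / Var(R_m) = 0.07115 / 0.03337 = 2.1322
E(R_Ulmer) = R_f + β × MRP = 3.5791% + 2.1322 × 8.5635% = 21.84%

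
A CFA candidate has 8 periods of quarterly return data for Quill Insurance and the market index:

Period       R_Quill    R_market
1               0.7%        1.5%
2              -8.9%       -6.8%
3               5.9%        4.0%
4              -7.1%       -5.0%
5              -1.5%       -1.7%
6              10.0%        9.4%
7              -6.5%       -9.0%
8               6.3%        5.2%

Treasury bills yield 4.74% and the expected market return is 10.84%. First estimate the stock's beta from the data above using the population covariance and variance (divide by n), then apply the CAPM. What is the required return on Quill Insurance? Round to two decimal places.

11.27%

Mean R_i = (0.7 − 8.9 + 5.9 − 7.1 − 1.5 + 10.0 − 6.5 + 6.3) / 8 = -0.1375%
Mean R_m = (1.5 − 6.8 + 4.0 − 5.0 − 1.7 + 9.4 − 9.0 + 5.2) / 8 = -0.3000%
Σ(R_i − R̄_i)(R_m − R̄_m) = 308.1500  ⇒  Cov = 308.1500 / 8 = 38.5188
Σ(R_m − R̄_m)² = 288.0600  ⇒  Var(R_m) = 288.0600 / 8 = 36.0075
β = Cov / Var(R_m) = 38.5188 / 36.0075 = 1.0697
MRP = 10.84% − 4.74% = 6.10%
E(R) = R_f + β × MRP = 4.74% + 1.0697 × 6.10% = 11.27%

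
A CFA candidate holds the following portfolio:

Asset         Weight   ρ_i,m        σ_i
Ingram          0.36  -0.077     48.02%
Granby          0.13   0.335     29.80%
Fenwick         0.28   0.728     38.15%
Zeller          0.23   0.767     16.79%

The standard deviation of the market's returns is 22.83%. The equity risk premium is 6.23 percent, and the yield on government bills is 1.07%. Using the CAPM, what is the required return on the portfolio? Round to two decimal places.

β_Ingram = -0.077 × 48.02% / 22.83% = -0.1620
β_Granby = 0.335 × 29.80% / 22.83% = 0.4373
β_Fenwick = 0.728 × 38.15% / 22.83% = 1.2165
β_Zeller = 0.767 × 16.79% / 22.83% = 0.5641
β_P = Σ w_i β_i = 0.36×-0.1620 + 0.13×0.4373 + 0.28×1.2165 + 0.23×0.5641 = 0.4689
E(R_P) = R_f + β_P × MRP = 1.07% + 0.4689 × 6.23% = 3.99%

3.99%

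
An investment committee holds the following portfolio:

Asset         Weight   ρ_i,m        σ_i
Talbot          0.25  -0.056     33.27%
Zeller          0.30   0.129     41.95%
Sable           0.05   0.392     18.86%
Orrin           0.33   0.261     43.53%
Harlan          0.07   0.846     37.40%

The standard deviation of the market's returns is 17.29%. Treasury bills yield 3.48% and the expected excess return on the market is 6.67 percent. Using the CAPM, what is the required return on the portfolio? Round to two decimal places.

6.37%

β_Talbot = -0.056 × 33.27% / 17.29% = -0.1078
β_Zeller = 0.129 × 41.95% / 17.29% = 0.3130
β_Sable = 0.392 × 18.86% / 17.29% = 0.4276
β_Orrin = 0.261 × 43.53% / 17.29% = 0.6571
β_Harlan = 0.846 × 37.40% / 17.29% = 1.8300
β_P = Σ w_i β_i = 0.25×-0.1078 + 0.30×0.3130 + 0.05×0.4276 + 0.33×0.6571 + 0.07×1.8300 = 0.4333
E(R_P) = R_f + β_P × MRP = 3.48% + 0.4333 × 6.67% = 6.37%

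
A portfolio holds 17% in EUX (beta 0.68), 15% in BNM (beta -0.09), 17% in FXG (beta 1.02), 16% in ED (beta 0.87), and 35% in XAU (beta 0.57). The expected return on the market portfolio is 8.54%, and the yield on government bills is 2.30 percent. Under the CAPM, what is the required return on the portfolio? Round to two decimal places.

β_P = Σ w_i β_i = 0.17×0.68 + 0.15×-0.09 + 0.17×1.02 + 0.16×0.87 + 0.35×0.57 = 0.6142
MRP = 8.54% − 2.30% = 6.24%
E(R_P) = R_f + β_P × MRP = 2.30% + 0.6142 × 6.24% = 6.13%

6.13%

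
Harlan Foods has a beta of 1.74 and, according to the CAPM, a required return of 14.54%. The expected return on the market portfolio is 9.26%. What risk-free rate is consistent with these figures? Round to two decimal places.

2.12%

E(R) = R_f + β(E(R_m) − R_f) = R_f(1 − β) + β·E(R_m)
14.54% = R_f × (1 − 1.74) + 1.74 × 9.26%
14.54% = R_f × -0.74 + 16.1124%
R_f = (14.54% − 16.1124%) / -0.74 = 2.12%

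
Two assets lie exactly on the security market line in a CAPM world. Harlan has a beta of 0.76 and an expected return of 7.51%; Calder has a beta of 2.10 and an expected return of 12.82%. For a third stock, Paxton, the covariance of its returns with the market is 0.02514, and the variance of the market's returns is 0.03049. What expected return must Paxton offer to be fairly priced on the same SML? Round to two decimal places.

7.77%

MRP = (12.82% − 7.51%) / (2.10 − 0.76) = 3.9627%
R_f = 7.51% − 0.76 × 3.9627% = 4.4983%
β_Paxton = Cov / Var(R_m) = 0.02514 / 0.03049 = 0.8245
E(R_Paxton) = R_f + β × MRP = 4.4983% + 0.8245 × 3.9627% = 7.77%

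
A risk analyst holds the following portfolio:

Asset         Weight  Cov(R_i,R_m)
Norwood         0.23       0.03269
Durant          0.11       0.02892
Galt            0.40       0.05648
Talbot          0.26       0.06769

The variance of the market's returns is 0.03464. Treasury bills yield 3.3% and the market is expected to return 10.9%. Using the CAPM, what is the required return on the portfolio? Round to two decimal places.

β_Norwood = 0.03269 / 0.03464 = 0.9437
β_Durant = 0.02892 / 0.03464 = 0.8349
β_Galt = 0.05648 / 0.03464 = 1.6305
β_Talbot = 0.06769 / 0.03464 = 1.9541
β_P = Σ w_i β_i = 0.23×0.9437 + 0.11×0.8349 + 0.40×1.6305 + 0.26×1.9541 = 1.4692
MRP = 10.9% − 3.3% = 7.60%
E(R_P) = R_f + β_P × MRP = 3.3% + 1.4692 × 7.6% = 14.47%

14.47%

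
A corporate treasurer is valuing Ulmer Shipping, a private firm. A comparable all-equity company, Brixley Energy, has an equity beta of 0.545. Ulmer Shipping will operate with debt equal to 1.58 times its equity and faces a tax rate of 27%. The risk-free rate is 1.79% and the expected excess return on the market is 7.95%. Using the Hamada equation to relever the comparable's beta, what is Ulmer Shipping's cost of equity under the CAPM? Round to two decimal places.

β_L = β_U × [1 + (1 − t)(D/E)] = 0.545 × [1 + (1 − 0.27) × 1.58]
    = 0.545 × [1 + 0.73 × 1.58] = 0.545 × 2.1534 = 1.1736
E(R) = R_f + β_L × MRP = 1.79% + 1.1736 × 7.95% = 11.12%

11.12%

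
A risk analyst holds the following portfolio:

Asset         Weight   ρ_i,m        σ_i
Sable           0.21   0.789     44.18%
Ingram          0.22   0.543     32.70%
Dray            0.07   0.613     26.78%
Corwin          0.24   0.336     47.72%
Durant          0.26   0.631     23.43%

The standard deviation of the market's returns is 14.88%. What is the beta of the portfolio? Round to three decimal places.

1.349

β_Sable = 0.789 × 44.18% / 14.88% = 2.3426
β_Ingram = 0.543 × 32.70% / 14.88% = 1.1933
β_Dray = 0.613 × 26.78% / 14.88% = 1.1032
β_Corwin = 0.336 × 47.72% / 14.88% = 1.0775
β_Durant = 0.631 × 23.43% / 14.88% = 0.9936
β_P = Σ w_i β_i = 0.21×2.3426 + 0.22×1.1933 + 0.07×1.1032 + 0.24×1.0775 + 0.26×0.9936 = 1.3486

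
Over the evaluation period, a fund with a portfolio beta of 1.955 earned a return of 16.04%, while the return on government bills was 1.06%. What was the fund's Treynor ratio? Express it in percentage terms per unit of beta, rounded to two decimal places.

Treynor = (R_P − R_f) / β_P = (16.04% − 1.06%) / 1.9550 = 14.98% / 1.9550 = 7.66%

7.66%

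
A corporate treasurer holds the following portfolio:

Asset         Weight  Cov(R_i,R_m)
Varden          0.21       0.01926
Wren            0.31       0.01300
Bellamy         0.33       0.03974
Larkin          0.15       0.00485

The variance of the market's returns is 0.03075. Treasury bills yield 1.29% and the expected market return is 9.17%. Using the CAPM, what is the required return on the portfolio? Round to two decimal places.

6.91%

β_Varden = 0.01926 / 0.03075 = 0.6263
β_Wren = 0.01300 / 0.03075 = 0.4228
β_Bellamy = 0.03974 / 0.03075 = 1.2924
β_Larkin = 0.00485 / 0.03075 = 0.1577
β_P = Σ w_i β_i = 0.21×0.6263 + 0.31×0.4228 + 0.33×1.2924 + 0.15×0.1577 = 0.7127
MRP = 9.17% − 1.29% = 7.88%
E(R_P) = R_f + β_P × MRP = 1.29% + 0.7127 × 7.88% = 6.91%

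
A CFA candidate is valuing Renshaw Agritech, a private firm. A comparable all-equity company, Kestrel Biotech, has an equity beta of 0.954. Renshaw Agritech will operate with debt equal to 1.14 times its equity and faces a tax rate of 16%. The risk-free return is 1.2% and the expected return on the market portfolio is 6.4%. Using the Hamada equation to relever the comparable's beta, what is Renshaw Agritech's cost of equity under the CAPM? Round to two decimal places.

10.91%

β_L = β_U × [1 + (1 − t)(D/E)] = 0.954 × [1 + (1 − 0.16) × 1.14]
    = 0.954 × [1 + 0.84 × 1.14] = 0.954 × 1.9576 = 1.8676
MRP = 6.4% − 1.2% = 5.20%
E(R) = R_f + β_L × MRP = 1.2% + 1.8676 × 5.2% = 10.91%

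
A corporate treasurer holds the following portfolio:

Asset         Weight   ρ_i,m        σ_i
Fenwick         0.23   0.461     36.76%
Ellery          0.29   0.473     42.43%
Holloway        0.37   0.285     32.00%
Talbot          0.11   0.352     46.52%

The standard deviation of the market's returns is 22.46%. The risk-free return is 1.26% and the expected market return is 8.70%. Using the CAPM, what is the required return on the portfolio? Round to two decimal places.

6.19%

β_Fenwick = 0.461 × 36.76% / 22.46% = 0.7545
β_Ellery = 0.473 × 42.43% / 22.46% = 0.8936
β_Holloway = 0.285 × 32.00% / 22.46% = 0.4061
β_Talbot = 0.352 × 46.52% / 22.46% = 0.7291
β_P = Σ w_i β_i = 0.23×0.7545 + 0.29×0.8936 + 0.37×0.4061 + 0.11×0.7291 = 0.6631
MRP = 8.70% − 1.26% = 7.44%
E(R_P) = R_f + β_P × MRP = 1.26% + 0.6631 × 7.44% = 6.19%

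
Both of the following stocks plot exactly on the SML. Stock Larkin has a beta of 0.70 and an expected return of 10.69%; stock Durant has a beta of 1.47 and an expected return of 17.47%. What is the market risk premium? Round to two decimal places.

Both satisfy E(R) = R_f + β·MRP, so the slope of the SML is
MRP = (17.47% − 10.69%) / (1.47 − 0.70) = 6.78% / 0.77 = 8.8052%

8.81%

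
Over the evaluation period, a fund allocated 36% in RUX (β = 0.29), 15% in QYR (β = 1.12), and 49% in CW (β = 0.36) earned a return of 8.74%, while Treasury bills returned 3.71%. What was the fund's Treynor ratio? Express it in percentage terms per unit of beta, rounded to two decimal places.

11.21%

β_P = 0.36×0.29 + 0.15×1.12 + 0.49×0.36 = 0.4488
Treynor = (R_P − R_f) / β_P = (8.74% − 3.71%) / 0.4488 = 5.03% / 0.4488 = 11.21%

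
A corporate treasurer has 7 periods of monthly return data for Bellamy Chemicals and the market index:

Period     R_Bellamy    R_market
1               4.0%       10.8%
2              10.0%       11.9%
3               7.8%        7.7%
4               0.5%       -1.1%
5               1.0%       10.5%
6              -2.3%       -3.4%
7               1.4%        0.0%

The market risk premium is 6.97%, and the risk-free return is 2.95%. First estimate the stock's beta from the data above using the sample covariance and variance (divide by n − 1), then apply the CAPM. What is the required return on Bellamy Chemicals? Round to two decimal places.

6.38%

Mean R_i = (4.0 + 10.0 + 7.8 + 0.5 + 1.0 − 2.3 + 1.4) / 7 = 3.2000%
Mean R_m = (10.8 + 11.9 + 7.7 − 1.1 + 10.5 − 3.4 + 0.0) / 7 = 5.2000%
Σ(R_i − R̄_i)(R_m − R̄_m) = 123.5500  ⇒  Cov = 123.5500 / 6 = 20.5917
Σ(R_m − R̄_m)² = 251.2800  ⇒  Var(R_m) = 251.2800 / 6 = 41.8800
β = Cov / Var(R_m) = 20.5917 / 41.8800 = 0.4917
E(R) = R_f + β × MRP = 2.95% + 0.4917 × 6.97% = 6.38%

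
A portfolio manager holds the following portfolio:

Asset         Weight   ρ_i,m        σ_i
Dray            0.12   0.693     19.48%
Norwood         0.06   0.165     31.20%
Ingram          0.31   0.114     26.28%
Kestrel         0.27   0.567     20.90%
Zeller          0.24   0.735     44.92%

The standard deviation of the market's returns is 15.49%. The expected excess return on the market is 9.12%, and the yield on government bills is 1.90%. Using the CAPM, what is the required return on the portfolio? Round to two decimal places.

10.13%

β_Dray = 0.693 × 19.48% / 15.49% = 0.8715
β_Norwood = 0.165 × 31.20% / 15.49% = 0.3323
β_Ingram = 0.114 × 26.28% / 15.49% = 0.1934
β_Kestrel = 0.567 × 20.90% / 15.49% = 0.7650
β_Zeller = 0.735 × 44.92% / 15.49% = 2.1315
β_P = Σ w_i β_i = 0.12×0.8715 + 0.06×0.3323 + 0.31×0.1934 + 0.27×0.7650 + 0.24×2.1315 = 0.9026
E(R_P) = R_f + β_P × MRP = 1.90% + 0.9026 × 9.12% = 10.13%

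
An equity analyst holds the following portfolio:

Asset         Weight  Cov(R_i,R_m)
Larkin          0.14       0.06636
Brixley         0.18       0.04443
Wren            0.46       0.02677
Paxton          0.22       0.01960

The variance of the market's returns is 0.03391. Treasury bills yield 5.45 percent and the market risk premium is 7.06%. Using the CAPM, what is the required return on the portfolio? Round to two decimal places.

12.51%

β_Larkin = 0.06636 / 0.03391 = 1.9569
β_Brixley = 0.04443 / 0.03391 = 1.3102
β_Wren = 0.02677 / 0.03391 = 0.7894
β_Paxton = 0.01960 / 0.03391 = 0.5780
β_P = Σ w_i β_i = 0.14×1.9569 + 0.18×1.3102 + 0.46×0.7894 + 0.22×0.5780 = 1.0001
E(R_P) = R_f + β_P × MRP = 5.45% + 1.0001 × 7.06% = 12.51%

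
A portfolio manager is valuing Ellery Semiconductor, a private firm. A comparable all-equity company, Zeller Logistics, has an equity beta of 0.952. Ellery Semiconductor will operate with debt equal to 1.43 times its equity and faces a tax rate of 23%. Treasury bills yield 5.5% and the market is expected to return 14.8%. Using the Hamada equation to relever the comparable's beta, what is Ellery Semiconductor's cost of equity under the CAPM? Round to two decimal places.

24.10%

β_L = β_U × [1 + (1 − t)(D/E)] = 0.952 × [1 + (1 − 0.23) × 1.43]
    = 0.952 × [1 + 0.77 × 1.43] = 0.952 × 2.1011 = 2.0002
MRP = 14.8% − 5.5% = 9.30%
E(R) = R_f + β_L × MRP = 5.5% + 2.0002 × 9.3% = 24.10%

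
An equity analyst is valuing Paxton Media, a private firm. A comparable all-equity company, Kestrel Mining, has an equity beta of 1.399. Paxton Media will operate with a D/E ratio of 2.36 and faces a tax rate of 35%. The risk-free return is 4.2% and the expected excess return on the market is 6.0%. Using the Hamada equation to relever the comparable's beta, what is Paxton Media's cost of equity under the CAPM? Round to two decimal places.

25.47%

β_L = β_U × [1 + (1 − t)(D/E)] = 1.399 × [1 + (1 − 0.35) × 2.36]
    = 1.399 × [1 + 0.65 × 2.36] = 1.399 × 2.5340 = 3.5451
E(R) = R_f + β_L × MRP = 4.2% + 3.5451 × 6.0% = 25.47%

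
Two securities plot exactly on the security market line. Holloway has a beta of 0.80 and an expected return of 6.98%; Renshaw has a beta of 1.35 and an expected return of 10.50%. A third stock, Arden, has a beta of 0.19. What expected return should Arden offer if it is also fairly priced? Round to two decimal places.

3.08%

MRP (SML slope) = (10.50% − 6.98%) / (1.35 − 0.80) = 3.52% / 0.55 = 6.4000%
R_f (intercept) = 6.98% − 0.80 × 6.4000% = 1.8600%
E(R_Arden) = R_f + β × MRP = 1.8600% + 0.19 × 6.4000% = 3.08%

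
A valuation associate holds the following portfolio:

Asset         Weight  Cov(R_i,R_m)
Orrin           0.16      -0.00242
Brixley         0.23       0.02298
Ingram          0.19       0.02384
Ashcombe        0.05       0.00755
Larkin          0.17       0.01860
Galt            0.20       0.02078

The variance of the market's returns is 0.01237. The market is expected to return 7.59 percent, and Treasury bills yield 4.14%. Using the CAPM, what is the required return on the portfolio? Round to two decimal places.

8.92%

β_Orrin = -0.00242 / 0.01237 = -0.1956
β_Brixley = 0.02298 / 0.01237 = 1.8577
β_Ingram = 0.02384 / 0.01237 = 1.9272
β_Ashcombe = 0.00755 / 0.01237 = 0.6103
β_Larkin = 0.01860 / 0.01237 = 1.5036
β_Galt = 0.02078 / 0.01237 = 1.6799
β_P = Σ w_i β_i = 0.16×-0.1956 + 0.23×1.8577 + 0.19×1.9272 + 0.05×0.6103 + 0.17×1.5036 + 0.20×1.6799 = 1.3843
MRP = 7.59% − 4.14% = 3.45%
E(R_P) = R_f + β_P × MRP = 4.14% + 1.3843 × 3.45% = 8.92%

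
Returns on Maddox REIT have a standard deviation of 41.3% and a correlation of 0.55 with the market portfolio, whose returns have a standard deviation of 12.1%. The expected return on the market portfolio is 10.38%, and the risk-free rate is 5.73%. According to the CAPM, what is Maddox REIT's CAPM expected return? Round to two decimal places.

14.46%

β = ρ × σ_i / σ_m = 0.55 × 41.3% / 12.1% = 1.8773
MRP = 10.38% − 5.73% = 4.65%
E(R) = 5.73% + 1.8773 × 4.65% = 14.46%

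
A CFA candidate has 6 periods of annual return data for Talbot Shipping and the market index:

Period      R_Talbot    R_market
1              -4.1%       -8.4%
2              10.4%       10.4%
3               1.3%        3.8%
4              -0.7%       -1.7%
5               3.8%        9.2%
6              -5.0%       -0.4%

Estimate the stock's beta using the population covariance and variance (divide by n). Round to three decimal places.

0.685

Mean R_i = (-4.1 + 10.4 + 1.3 − 0.7 + 3.8 − 5.0) / 6 = 0.9500%
Mean R_m = (-8.4 + 10.4 + 3.8 − 1.7 + 9.2 − 0.4) / 6 = 2.1500%
Σ(R_i − R̄_i)(R_m − R̄_m) = 173.4350  ⇒  Cov = 173.4350 / 6 = 28.9058
Σ(R_m − R̄_m)² = 253.1150  ⇒  Var(R_m) = 253.1150 / 6 = 42.1858
β = Cov / Var(R_m) = 28.9058 / 42.1858 = 0.6852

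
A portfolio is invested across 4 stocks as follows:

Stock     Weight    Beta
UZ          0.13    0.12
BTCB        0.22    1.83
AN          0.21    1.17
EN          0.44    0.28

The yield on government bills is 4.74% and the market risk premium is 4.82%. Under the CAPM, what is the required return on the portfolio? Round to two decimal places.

β_P = Σ w_i β_i = 0.13×0.12 + 0.22×1.83 + 0.21×1.17 + 0.44×0.28 = 0.7871
E(R_P) = R_f + β_P × MRP = 4.74% + 0.7871 × 4.82% = 8.53%

8.53%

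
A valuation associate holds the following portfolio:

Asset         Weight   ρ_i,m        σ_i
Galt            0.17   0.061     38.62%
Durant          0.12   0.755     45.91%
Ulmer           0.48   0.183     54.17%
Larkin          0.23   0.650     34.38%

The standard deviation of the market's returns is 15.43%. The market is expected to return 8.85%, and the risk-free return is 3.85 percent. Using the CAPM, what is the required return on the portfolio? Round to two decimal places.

8.54%

β_Galt = 0.061 × 38.62% / 15.43% = 0.1527
β_Durant = 0.755 × 45.91% / 15.43% = 2.2464
β_Ulmer = 0.183 × 54.17% / 15.43% = 0.6425
β_Larkin = 0.650 × 34.38% / 15.43% = 1.4483
β_P = Σ w_i β_i = 0.17×0.1527 + 0.12×2.2464 + 0.48×0.6425 + 0.23×1.4483 = 0.9370
MRP = 8.85% − 3.85% = 5.00%
E(R_P) = R_f + β_P × MRP = 3.85% + 0.9370 × 5.00% = 8.54%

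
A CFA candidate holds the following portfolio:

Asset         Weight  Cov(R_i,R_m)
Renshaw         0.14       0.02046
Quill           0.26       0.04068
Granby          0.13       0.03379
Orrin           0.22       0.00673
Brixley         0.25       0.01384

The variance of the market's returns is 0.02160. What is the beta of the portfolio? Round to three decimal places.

1.054

β_Renshaw = 0.02046 / 0.02160 = 0.9472
β_Quill = 0.04068 / 0.02160 = 1.8833
β_Granby = 0.03379 / 0.02160 = 1.5644
β_Orrin = 0.00673 / 0.02160 = 0.3116
β_Brixley = 0.01384 / 0.02160 = 0.6407
β_P = Σ w_i β_i = 0.14×0.9472 + 0.26×1.8833 + 0.13×1.5644 + 0.22×0.3116 + 0.25×0.6407 = 1.0544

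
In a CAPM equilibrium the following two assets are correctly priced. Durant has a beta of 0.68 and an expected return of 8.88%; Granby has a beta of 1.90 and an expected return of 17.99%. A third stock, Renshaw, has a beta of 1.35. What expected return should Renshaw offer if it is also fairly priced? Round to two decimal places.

MRP (SML slope) = (17.99% − 8.88%) / (1.90 − 0.68) = 9.11% / 1.22 = 7.4672%
R_f (intercept) = 8.88% − 0.68 × 7.4672% = 3.8023%
E(R_Renshaw) = R_f + β × MRP = 3.8023% + 1.35 × 7.4672% = 13.88%

13.88%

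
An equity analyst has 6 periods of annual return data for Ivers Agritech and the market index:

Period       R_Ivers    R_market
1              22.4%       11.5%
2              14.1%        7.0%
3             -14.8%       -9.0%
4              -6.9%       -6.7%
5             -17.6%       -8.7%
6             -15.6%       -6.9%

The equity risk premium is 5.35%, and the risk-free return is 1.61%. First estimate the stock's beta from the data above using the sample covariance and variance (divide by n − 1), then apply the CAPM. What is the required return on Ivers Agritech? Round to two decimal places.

Mean R_i = (22.4 + 14.1 − 14.8 − 6.9 − 17.6 − 15.6) / 6 = -3.0667%
Mean R_m = (11.5 + 7.0 − 9.0 − 6.7 − 8.7 − 6.9) / 6 = -2.1333%
Σ(R_i − R̄_i)(R_m − R̄_m) = 757.2367  ⇒  Cov = 757.2367 / 5 = 151.4473
Σ(R_m − R̄_m)² = 403.1333  ⇒  Var(R_m) = 403.1333 / 5 = 80.6267
β = Cov / Var(R_m) = 151.4473 / 80.6267 = 1.8784
E(R) = R_f + β × MRP = 1.61% + 1.8784 × 5.35% = 11.66%

11.66%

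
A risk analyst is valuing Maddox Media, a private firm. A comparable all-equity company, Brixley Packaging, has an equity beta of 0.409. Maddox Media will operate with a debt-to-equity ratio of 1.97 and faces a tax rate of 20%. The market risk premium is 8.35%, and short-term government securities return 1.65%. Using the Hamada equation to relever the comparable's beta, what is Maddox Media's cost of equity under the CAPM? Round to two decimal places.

β_L = β_U × [1 + (1 − t)(D/E)] = 0.409 × [1 + (1 − 0.20) × 1.97]
    = 0.409 × [1 + 0.80 × 1.97] = 0.409 × 2.5760 = 1.0536
E(R) = R_f + β_L × MRP = 1.65% + 1.0536 × 8.35% = 10.45%

10.45%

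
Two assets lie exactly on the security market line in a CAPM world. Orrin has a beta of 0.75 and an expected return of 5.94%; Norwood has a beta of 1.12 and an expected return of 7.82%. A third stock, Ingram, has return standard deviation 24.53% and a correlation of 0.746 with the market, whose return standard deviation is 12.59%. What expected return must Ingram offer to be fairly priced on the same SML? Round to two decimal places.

9.51%

MRP = (7.82% − 5.94%) / (1.12 − 0.75) = 5.0811%
R_f = 5.94% − 0.75 × 5.0811% = 2.1292%
β_Ingram = ρ·σ_i/σ_m = 0.746 × 24.53 / 12.59 = 1.4535
E(R_Ingram) = R_f + β × MRP = 2.1292% + 1.4535 × 5.0811% = 9.51%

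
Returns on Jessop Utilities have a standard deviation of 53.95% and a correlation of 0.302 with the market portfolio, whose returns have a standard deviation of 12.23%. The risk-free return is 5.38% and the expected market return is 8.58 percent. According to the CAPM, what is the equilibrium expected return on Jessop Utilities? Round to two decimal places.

9.64%

β = ρ × σ_i / σ_m = 0.302 × 53.95% / 12.23% = 1.3322
MRP = 8.58% − 5.38% = 3.20%
E(R) = 5.38% + 1.3322 × 3.20% = 9.64%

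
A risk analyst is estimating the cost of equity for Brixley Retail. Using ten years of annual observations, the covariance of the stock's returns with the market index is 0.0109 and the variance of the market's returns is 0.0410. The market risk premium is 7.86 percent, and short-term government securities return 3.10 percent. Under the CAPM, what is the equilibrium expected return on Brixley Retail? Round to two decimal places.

5.19%

β = Cov(R_i, R_m) / Var(R_m) = 0.0109 / 0.0410 = 0.2659
E(R) = R_f + β × MRP = 3.10% + 0.2659 × 7.86% = 5.19%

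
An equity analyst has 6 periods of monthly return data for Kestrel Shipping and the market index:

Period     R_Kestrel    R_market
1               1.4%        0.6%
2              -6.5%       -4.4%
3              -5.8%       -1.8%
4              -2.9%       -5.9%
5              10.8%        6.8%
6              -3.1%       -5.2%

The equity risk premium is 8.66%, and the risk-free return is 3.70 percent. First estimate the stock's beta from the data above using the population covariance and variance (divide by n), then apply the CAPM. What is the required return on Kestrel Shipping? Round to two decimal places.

Mean R_i = (1.4 − 6.5 − 5.8 − 2.9 + 10.8 − 3.1) / 6 = -1.0167%
Mean R_m = (0.6 − 4.4 − 1.8 − 5.9 + 6.8 − 5.2) / 6 = -1.6500%
Σ(R_i − R̄_i)(R_m − R̄_m) = 136.4850  ⇒  Cov = 136.4850 / 6 = 22.7475
Σ(R_m − R̄_m)² = 114.7150  ⇒  Var(R_m) = 114.7150 / 6 = 19.1192
β = Cov / Var(R_m) = 22.7475 / 19.1192 = 1.1898
E(R) = R_f + β × MRP = 3.70% + 1.1898 × 8.66% = 14.00%

14.00%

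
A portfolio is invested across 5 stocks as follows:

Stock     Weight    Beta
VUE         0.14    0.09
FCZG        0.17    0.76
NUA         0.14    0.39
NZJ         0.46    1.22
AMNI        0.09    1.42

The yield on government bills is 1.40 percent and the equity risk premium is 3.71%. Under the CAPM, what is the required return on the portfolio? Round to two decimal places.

β_P = Σ w_i β_i = 0.14×0.09 + 0.17×0.76 + 0.14×0.39 + 0.46×1.22 + 0.09×1.42 = 0.8854
E(R_P) = R_f + β_P × MRP = 1.40% + 0.8854 × 3.71% = 4.68%

4.68%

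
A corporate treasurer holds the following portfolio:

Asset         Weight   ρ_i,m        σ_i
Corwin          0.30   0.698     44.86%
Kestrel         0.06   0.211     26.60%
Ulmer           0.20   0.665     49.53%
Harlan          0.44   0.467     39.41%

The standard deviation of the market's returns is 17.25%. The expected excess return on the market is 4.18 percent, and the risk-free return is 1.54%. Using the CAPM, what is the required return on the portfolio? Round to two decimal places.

7.46%

β_Corwin = 0.698 × 44.86% / 17.25% = 1.8152
β_Kestrel = 0.211 × 26.60% / 17.25% = 0.3254
β_Ulmer = 0.665 × 49.53% / 17.25% = 1.9094
β_Harlan = 0.467 × 39.41% / 17.25% = 1.0669
β_P = Σ w_i β_i = 0.30×1.8152 + 0.06×0.3254 + 0.20×1.9094 + 0.44×1.0669 = 1.4154
E(R_P) = R_f + β_P × MRP = 1.54% + 1.4154 × 4.18% = 7.46%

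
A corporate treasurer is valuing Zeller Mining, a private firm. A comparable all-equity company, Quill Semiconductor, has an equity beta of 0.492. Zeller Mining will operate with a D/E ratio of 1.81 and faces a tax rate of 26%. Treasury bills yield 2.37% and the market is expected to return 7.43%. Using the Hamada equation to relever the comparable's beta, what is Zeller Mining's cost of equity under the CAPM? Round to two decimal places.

β_L = β_U × [1 + (1 − t)(D/E)] = 0.492 × [1 + (1 − 0.26) × 1.81]
    = 0.492 × [1 + 0.74 × 1.81] = 0.492 × 2.3394 = 1.1510
MRP = 7.43% − 2.37% = 5.06%
E(R) = R_f + β_L × MRP = 2.37% + 1.1510 × 5.06% = 8.19%

8.19%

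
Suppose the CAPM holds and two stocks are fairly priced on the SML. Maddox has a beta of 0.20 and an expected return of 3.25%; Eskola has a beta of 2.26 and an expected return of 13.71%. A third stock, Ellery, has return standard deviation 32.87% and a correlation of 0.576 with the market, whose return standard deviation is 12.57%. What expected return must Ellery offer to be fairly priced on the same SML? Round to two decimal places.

MRP = (13.71% − 3.25%) / (2.26 − 0.20) = 5.0777%
R_f = 3.25% − 0.20 × 5.0777% = 2.2345%
β_Ellery = ρ·σ_i/σ_m = 0.576 × 32.87 / 12.57 = 1.5062
E(R_Ellery) = R_f + β × MRP = 2.2345% + 1.5062 × 5.0777% = 9.88%

9.88%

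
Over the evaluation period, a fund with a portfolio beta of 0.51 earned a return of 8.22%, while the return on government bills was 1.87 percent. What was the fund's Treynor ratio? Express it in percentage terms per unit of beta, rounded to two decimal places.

12.45%

Treynor = (R_P − R_f) / β_P = (8.22% − 1.87%) / 0.5100 = 6.35% / 0.5100 = 12.45%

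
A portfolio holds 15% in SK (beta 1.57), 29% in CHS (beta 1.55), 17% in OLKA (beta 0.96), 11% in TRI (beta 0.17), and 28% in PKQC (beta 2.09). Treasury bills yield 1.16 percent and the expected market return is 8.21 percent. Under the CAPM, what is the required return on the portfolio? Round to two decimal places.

11.40%

β_P = Σ w_i β_i = 0.15×1.57 + 0.29×1.55 + 0.17×0.96 + 0.11×0.17 + 0.28×2.09 = 1.4521
MRP = 8.21% − 1.16% = 7.05%
E(R_P) = R_f + β_P × MRP = 1.16% + 1.4521 × 7.05% = 11.40%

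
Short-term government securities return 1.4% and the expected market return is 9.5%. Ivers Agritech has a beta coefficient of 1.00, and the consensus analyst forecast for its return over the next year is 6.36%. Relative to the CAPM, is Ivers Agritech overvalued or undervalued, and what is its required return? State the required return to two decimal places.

Overvalued; required return 9.50%

MRP = 9.5% − 1.4% = 8.10%
Required return = R_f + β·MRP = 1.4% + 1.00 × 8.1% = 9.50%
Forecast 6.36% < required 9.50% → the stock plots below the SML → overvalued.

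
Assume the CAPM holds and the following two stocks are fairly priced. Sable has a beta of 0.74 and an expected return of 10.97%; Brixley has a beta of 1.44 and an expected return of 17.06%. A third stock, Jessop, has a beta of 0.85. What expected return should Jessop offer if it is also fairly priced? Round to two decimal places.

MRP (SML slope) = (17.06% − 10.97%) / (1.44 − 0.74) = 6.09% / 0.70 = 8.7000%
R_f (intercept) = 10.97% − 0.74 × 8.7000% = 4.5320%
E(R_Jessop) = R_f + β × MRP = 4.5320% + 0.85 × 8.7000% = 11.93%

11.93%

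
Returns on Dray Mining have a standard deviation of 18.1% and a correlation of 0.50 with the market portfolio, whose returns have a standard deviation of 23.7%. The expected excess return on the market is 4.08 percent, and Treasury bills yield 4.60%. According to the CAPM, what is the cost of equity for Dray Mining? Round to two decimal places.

6.16%

β = ρ × σ_i / σ_m = 0.50 × 18.1% / 23.7% = 0.3819
E(R) = 4.60% + 0.3819 × 4.08% = 6.16%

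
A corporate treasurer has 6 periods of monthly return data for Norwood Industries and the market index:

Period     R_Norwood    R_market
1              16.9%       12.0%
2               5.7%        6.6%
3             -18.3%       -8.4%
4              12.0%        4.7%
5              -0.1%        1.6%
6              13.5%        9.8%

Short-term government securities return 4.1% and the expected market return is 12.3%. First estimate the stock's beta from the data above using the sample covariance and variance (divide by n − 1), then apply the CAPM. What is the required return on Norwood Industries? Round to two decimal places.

18.18%

Mean R_i = (16.9 + 5.7 − 18.3 + 12.0 − 0.1 + 13.5) / 6 = 4.9500%
Mean R_m = (12.0 + 6.6 − 8.4 + 4.7 + 1.6 + 9.8) / 6 = 4.3833%
Σ(R_i − R̄_i)(R_m − R̄_m) = 452.4950  ⇒  Cov = 452.4950 / 5 = 90.4990
Σ(R_m − R̄_m)² = 263.5283  ⇒  Var(R_m) = 263.5283 / 5 = 52.7057
β = Cov / Var(R_m) = 90.4990 / 52.7057 = 1.7171
MRP = 12.3% − 4.1% = 8.20%
E(R) = R_f + β × MRP = 4.1% + 1.7171 × 8.2% = 18.18%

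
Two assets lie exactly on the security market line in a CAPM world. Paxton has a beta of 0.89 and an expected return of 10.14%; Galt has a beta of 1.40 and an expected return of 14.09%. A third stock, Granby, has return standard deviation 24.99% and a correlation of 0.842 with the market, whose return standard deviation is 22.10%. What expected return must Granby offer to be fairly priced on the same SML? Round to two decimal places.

10.62%

MRP = (14.09% − 10.14%) / (1.40 − 0.89) = 7.7451%
R_f = 10.14% − 0.89 × 7.7451% = 3.2469%
β_Granby = ρ·σ_i/σ_m = 0.842 × 24.99 / 22.10 = 0.9521
E(R_Granby) = R_f + β × MRP = 3.2469% + 0.9521 × 7.7451% = 10.62%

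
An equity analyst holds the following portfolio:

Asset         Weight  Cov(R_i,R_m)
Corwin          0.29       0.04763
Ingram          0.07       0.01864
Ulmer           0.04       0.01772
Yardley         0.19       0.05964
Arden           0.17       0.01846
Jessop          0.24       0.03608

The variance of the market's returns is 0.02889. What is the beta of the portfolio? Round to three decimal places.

β_Corwin = 0.04763 / 0.02889 = 1.6487
β_Ingram = 0.01864 / 0.02889 = 0.6452
β_Ulmer = 0.01772 / 0.02889 = 0.6134
β_Yardley = 0.05964 / 0.02889 = 2.0644
β_Arden = 0.01846 / 0.02889 = 0.6390
β_Jessop = 0.03608 / 0.02889 = 1.2489
β_P = Σ w_i β_i = 0.29×1.6487 + 0.07×0.6452 + 0.04×0.6134 + 0.19×2.0644 + 0.17×0.6390 + 0.24×1.2489 = 1.3484

1.348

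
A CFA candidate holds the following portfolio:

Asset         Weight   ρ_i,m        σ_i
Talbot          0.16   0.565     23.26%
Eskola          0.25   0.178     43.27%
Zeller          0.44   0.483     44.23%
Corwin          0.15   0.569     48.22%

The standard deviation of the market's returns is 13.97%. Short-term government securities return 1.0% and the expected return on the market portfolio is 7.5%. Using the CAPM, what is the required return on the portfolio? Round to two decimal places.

9.16%

β_Talbot = 0.565 × 23.26% / 13.97% = 0.9407
β_Eskola = 0.178 × 43.27% / 13.97% = 0.5513
β_Zeller = 0.483 × 44.23% / 13.97% = 1.5292
β_Corwin = 0.569 × 48.22% / 13.97% = 1.9640
β_P = Σ w_i β_i = 0.16×0.9407 + 0.25×0.5513 + 0.44×1.5292 + 0.15×1.9640 = 1.2558
MRP = 7.5% − 1.0% = 6.50%
E(R_P) = R_f + β_P × MRP = 1.0% + 1.2558 × 6.5% = 9.16%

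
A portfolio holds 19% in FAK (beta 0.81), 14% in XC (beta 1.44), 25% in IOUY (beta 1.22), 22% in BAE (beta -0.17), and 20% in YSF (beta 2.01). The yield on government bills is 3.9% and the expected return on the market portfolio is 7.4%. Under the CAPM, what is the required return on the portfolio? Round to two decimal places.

β_P = Σ w_i β_i = 0.19×0.81 + 0.14×1.44 + 0.25×1.22 + 0.22×-0.17 + 0.20×2.01 = 1.0251
MRP = 7.4% − 3.9% = 3.50%
E(R_P) = R_f + β_P × MRP = 3.9% + 1.0251 × 3.5% = 7.49%

7.49%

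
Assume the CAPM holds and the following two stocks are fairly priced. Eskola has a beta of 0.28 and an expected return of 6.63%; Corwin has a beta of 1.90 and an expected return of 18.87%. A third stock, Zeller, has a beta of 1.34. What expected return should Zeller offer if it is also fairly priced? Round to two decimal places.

14.64%

MRP (SML slope) = (18.87% − 6.63%) / (1.90 − 0.28) = 12.24% / 1.62 = 7.5556%
R_f (intercept) = 6.63% − 0.28 × 7.5556% = 4.5144%
E(R_Zeller) = R_f + β × MRP = 4.5144% + 1.34 × 7.5556% = 14.64%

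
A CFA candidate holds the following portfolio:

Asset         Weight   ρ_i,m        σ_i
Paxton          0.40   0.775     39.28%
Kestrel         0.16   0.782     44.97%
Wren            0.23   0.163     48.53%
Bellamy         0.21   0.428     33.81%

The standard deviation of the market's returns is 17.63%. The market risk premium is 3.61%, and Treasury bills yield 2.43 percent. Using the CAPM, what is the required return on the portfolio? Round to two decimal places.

7.07%

β_Paxton = 0.775 × 39.28% / 17.63% = 1.7267
β_Kestrel = 0.782 × 44.97% / 17.63% = 1.9947
β_Wren = 0.163 × 48.53% / 17.63% = 0.4487
β_Bellamy = 0.428 × 33.81% / 17.63% = 0.8208
β_P = Σ w_i β_i = 0.40×1.7267 + 0.16×1.9947 + 0.23×0.4487 + 0.21×0.8208 = 1.2854
E(R_P) = R_f + β_P × MRP = 2.43% + 1.2854 × 3.61% = 7.07%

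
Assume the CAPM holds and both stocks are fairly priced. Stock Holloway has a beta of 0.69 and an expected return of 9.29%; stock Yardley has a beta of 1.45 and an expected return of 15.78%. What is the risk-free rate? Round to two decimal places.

Both satisfy E(R) = R_f + β·MRP, so the slope of the SML is
MRP = (15.78% − 9.29%) / (1.45 − 0.69) = 6.49% / 0.76 = 8.5395%
R_f = E(R_Holloway) − β_Holloway·MRP = 9.29% − 0.69 × 8.5395% = 3.3977%

3.40%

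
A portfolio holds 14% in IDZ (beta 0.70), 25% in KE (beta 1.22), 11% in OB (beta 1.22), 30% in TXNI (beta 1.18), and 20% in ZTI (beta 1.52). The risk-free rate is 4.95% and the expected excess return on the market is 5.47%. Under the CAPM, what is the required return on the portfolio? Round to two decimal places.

β_P = Σ w_i β_i = 0.14×0.70 + 0.25×1.22 + 0.11×1.22 + 0.30×1.18 + 0.20×1.52 = 1.1952
E(R_P) = R_f + β_P × MRP = 4.95% + 1.1952 × 5.47% = 11.49%

11.49%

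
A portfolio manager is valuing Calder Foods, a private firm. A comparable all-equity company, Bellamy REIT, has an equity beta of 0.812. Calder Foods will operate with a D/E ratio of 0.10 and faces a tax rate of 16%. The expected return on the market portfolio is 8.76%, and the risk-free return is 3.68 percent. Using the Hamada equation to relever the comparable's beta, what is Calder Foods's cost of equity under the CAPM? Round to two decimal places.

β_L = β_U × [1 + (1 − t)(D/E)] = 0.812 × [1 + (1 − 0.16) × 0.10]
    = 0.812 × [1 + 0.84 × 0.10] = 0.812 × 1.0840 = 0.8802
MRP = 8.76% − 3.68% = 5.08%
E(R) = R_f + β_L × MRP = 3.68% + 0.8802 × 5.08% = 8.15%

8.15%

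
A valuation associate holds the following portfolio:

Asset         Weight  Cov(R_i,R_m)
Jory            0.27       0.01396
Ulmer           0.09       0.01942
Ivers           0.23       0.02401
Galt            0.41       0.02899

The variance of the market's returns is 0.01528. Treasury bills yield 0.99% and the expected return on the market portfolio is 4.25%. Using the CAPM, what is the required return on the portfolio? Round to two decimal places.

5.88%

β_Jory = 0.01396 / 0.01528 = 0.9136
β_Ulmer = 0.01942 / 0.01528 = 1.2709
β_Ivers = 0.02401 / 0.01528 = 1.5713
β_Galt = 0.02899 / 0.01528 = 1.8973
β_P = Σ w_i β_i = 0.27×0.9136 + 0.09×1.2709 + 0.23×1.5713 + 0.41×1.8973 = 1.5003
MRP = 4.25% − 0.99% = 3.26%
E(R_P) = R_f + β_P × MRP = 0.99% + 1.5003 × 3.26% = 5.88%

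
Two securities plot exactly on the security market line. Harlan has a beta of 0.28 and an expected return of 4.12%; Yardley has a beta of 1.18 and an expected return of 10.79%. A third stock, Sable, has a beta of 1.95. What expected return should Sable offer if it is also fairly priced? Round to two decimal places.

16.50%

MRP (SML slope) = (10.79% − 4.12%) / (1.18 − 0.28) = 6.67% / 0.90 = 7.4111%
R_f (intercept) = 4.12% − 0.28 × 7.4111% = 2.0449%
E(R_Sable) = R_f + β × MRP = 2.0449% + 1.95 × 7.4111% = 16.50%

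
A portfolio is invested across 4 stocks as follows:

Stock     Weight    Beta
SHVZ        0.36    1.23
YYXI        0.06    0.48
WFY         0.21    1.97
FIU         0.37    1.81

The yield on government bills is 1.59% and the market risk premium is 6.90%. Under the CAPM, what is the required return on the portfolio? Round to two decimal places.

12.32%

β_P = Σ w_i β_i = 0.36×1.23 + 0.06×0.48 + 0.21×1.97 + 0.37×1.81 = 1.5550
E(R_P) = R_f + β_P × MRP = 1.59% + 1.5550 × 6.90% = 12.32%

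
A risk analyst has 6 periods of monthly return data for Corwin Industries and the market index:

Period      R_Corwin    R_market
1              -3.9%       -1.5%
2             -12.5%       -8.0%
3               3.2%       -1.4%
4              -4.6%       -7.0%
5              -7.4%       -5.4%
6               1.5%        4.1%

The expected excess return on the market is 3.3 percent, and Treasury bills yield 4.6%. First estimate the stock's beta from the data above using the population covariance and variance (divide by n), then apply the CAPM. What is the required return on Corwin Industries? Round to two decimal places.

7.97%

Mean R_i = (-3.9 − 12.5 + 3.2 − 4.6 − 7.4 + 1.5) / 6 = -3.9500%
Mean R_m = (-1.5 − 8.0 − 1.4 − 7.0 − 5.4 + 4.1) / 6 = -3.2000%
Σ(R_i − R̄_i)(R_m − R̄_m) = 103.8400  ⇒  Cov = 103.8400 / 6 = 17.3067
Σ(R_m − R̄_m)² = 101.7400  ⇒  Var(R_m) = 101.7400 / 6 = 16.9567
β = Cov / Var(R_m) = 17.3067 / 16.9567 = 1.0206
E(R) = R_f + β × MRP = 4.6% + 1.0206 × 3.3% = 7.97%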